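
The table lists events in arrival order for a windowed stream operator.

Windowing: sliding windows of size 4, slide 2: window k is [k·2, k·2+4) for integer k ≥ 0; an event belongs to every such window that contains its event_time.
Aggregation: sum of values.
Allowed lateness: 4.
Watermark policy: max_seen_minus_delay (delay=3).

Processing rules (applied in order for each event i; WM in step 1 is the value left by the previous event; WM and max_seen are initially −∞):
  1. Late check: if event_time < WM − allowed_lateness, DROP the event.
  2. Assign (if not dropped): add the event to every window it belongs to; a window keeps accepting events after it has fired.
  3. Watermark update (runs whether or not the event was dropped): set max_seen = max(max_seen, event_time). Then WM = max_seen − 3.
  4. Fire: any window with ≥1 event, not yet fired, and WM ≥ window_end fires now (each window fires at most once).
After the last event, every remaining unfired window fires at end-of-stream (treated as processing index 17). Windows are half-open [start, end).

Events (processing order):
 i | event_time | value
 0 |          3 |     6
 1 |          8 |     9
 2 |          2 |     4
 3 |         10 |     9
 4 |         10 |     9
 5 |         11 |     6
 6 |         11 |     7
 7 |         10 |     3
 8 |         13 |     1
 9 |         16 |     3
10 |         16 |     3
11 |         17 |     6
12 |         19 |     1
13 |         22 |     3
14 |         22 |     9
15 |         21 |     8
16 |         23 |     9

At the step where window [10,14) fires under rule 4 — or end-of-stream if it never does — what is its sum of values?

35

i=0 t=3 v=6: → [2,6),[0,4); WM=0
i=1 t=8 v=9: → [8,12),[6,10); WM=5; [0,4) fires=6
i=2 t=2 v=4: → [2,6),[0,4); WM=5
i=3 t=10 v=9: → [10,14),[8,12); WM=7; [2,6) fires=10
i=4 t=10 v=9: → [10,14),[8,12); WM=7
i=5 t=11 v=6: → [10,14),[8,12); WM=8
i=6 t=11 v=7: → [10,14),[8,12); WM=8
i=7 t=10 v=3: → [10,14),[8,12); WM=8
i=8 t=13 v=1: → [12,16),[10,14); WM=10; [6,10) fires=9
i=9 t=16 v=3: → [16,20),[14,18); WM=13; [8,12) fires=43
i=10 t=16 v=3: → [16,20),[14,18); WM=13
i=11 t=17 v=6: → [16,20),[14,18); WM=14; [10,14) fires=35
i=12 t=19 v=1: → [18,22),[16,20); WM=16; [12,16) fires=1
i=13 t=22 v=3: → [22,26),[20,24); WM=19; [14,18) fires=12
i=14 t=22 v=9: → [22,26),[20,24); WM=19
i=15 t=21 v=8: → [20,24),[18,22); WM=19
i=16 t=23 v=9: → [22,26),[20,24); WM=20; [16,20) fires=13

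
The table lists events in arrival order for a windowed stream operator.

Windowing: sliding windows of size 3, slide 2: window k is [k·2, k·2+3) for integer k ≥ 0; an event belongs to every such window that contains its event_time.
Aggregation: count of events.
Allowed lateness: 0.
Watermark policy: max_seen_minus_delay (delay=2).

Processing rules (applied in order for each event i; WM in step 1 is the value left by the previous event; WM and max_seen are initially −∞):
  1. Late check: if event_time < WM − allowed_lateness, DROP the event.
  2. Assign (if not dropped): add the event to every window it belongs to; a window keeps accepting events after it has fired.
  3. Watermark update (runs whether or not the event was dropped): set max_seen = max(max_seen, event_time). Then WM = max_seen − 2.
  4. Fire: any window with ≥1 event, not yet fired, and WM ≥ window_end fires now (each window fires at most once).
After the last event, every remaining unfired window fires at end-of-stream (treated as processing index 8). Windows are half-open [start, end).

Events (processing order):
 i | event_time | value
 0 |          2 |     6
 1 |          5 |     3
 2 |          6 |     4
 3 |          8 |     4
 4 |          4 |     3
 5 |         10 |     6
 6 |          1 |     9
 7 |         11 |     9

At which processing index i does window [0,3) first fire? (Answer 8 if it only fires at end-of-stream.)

1

i=0 t=2 v=6: → [2,5),[0,3); WM=0
i=1 t=5 v=3: → [4,7); WM=3; [0,3) fires=1
i=2 t=6 v=4: → [6,9),[4,7); WM=4
i=3 t=8 v=4: → [8,11),[6,9); WM=6; [2,5) fires=1
i=4 t=4 v=3: DROP (t<6-0); WM=6
i=5 t=10 v=6: → [10,13),[8,11); WM=8; [4,7) fires=2
i=6 t=1 v=9: DROP (t<8-0); WM=8
i=7 t=11 v=9: → [10,13); WM=9; [6,9) fires=2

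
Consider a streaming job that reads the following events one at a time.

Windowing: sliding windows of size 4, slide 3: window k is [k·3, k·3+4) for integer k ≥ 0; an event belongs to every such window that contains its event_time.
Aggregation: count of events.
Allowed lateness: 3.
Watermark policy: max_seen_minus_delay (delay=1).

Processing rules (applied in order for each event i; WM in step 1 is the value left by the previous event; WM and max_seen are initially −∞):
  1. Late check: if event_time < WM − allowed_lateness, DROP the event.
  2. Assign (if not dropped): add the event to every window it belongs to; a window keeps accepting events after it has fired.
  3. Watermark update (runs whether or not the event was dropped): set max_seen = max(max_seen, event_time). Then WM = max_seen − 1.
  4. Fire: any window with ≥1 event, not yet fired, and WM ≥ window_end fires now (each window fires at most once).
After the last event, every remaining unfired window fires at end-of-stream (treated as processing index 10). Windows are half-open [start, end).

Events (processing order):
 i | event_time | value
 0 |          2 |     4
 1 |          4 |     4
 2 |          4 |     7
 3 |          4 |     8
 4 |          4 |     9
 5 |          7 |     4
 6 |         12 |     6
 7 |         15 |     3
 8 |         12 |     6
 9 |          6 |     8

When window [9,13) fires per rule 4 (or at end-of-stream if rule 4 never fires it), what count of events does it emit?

1

i=0 t=2 v=4: → [0,4); WM=1
i=1 t=4 v=4: → [3,7); WM=3
i=2 t=4 v=7: → [3,7); WM=3
i=3 t=4 v=8: → [3,7); WM=3
i=4 t=4 v=9: → [3,7); WM=3
i=5 t=7 v=4: → [6,10); WM=6; [0,4) fires=1
i=6 t=12 v=6: → [12,16),[9,13); WM=11; [3,7) fires=4 [6,10) fires=1
i=7 t=15 v=3: → [15,19),[12,16); WM=14; [9,13) fires=1
i=8 t=12 v=6: → [12,16),[9,13); WM=14
i=9 t=6 v=8: DROP (t<14-3); WM=14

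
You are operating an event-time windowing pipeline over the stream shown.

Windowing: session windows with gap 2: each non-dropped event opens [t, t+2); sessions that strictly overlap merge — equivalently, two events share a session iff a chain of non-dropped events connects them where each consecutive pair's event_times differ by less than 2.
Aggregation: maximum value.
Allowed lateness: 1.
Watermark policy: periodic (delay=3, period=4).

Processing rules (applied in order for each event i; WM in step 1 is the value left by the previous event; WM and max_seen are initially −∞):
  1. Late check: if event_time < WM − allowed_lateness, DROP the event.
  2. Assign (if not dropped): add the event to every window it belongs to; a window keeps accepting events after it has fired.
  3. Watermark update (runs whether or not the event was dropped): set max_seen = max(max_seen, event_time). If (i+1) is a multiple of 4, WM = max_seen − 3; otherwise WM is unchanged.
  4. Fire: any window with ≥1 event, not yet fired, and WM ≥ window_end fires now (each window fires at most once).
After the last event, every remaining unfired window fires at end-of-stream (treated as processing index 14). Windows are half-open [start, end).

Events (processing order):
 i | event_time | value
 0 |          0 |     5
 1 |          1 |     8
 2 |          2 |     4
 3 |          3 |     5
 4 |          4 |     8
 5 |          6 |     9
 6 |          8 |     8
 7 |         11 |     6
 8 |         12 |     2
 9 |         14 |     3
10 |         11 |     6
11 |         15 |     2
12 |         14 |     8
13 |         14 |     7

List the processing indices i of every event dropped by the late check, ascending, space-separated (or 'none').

i=0 t=0 v=5: → [0,2); WM=−∞
i=1 t=1 v=8: → [0,3); WM=−∞
i=2 t=2 v=4: → [0,4); WM=−∞
i=3 t=3 v=5: → [0,5); WM=0
i=4 t=4 v=8: → [0,6); WM=0
i=5 t=6 v=9: → [6,8); WM=0
i=6 t=8 v=8: → [8,10); WM=0
i=7 t=11 v=6: → [11,13); WM=8
i=8 t=12 v=2: → [11,14); WM=8
i=9 t=14 v=3: → [14,16); WM=8
i=10 t=11 v=6: → [11,14); WM=8
i=11 t=15 v=2: → [14,17); WM=12
i=12 t=14 v=8: → [14,17); WM=12
i=13 t=14 v=7: → [14,17); WM=12

none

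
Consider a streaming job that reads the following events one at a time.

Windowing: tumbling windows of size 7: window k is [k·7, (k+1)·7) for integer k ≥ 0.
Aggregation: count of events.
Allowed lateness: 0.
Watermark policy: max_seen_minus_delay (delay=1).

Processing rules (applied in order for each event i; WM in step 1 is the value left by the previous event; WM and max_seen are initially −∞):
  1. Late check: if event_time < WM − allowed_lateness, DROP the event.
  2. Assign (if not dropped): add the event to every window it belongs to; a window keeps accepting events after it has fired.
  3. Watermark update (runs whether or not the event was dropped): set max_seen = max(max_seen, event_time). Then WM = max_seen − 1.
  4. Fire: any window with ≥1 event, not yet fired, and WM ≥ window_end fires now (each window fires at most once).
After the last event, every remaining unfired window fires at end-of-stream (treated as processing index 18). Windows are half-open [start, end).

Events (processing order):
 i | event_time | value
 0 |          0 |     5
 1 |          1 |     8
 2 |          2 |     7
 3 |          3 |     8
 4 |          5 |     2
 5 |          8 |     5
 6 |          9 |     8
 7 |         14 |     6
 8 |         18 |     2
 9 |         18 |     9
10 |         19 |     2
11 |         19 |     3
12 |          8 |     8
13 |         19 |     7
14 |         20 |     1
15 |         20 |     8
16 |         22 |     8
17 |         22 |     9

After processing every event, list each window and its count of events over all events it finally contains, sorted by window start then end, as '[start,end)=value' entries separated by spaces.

i=0 t=0 v=5: → [0,7); WM=-1
i=1 t=1 v=8: → [0,7); WM=0
i=2 t=2 v=7: → [0,7); WM=1
i=3 t=3 v=8: → [0,7); WM=2
i=4 t=5 v=2: → [0,7); WM=4
i=5 t=8 v=5: → [7,14); WM=7; [0,7) fires=5
i=6 t=9 v=8: → [7,14); WM=8
i=7 t=14 v=6: → [14,21); WM=13
i=8 t=18 v=2: → [14,21); WM=17; [7,14) fires=2
i=9 t=18 v=9: → [14,21); WM=17
i=10 t=19 v=2: → [14,21); WM=18
i=11 t=19 v=3: → [14,21); WM=18
i=12 t=8 v=8: DROP (t<18-0); WM=18
i=13 t=19 v=7: → [14,21); WM=18
i=14 t=20 v=1: → [14,21); WM=19
i=15 t=20 v=8: → [14,21); WM=19
i=16 t=22 v=8: → [21,28); WM=21; [14,21) fires=8
i=17 t=22 v=9: → [21,28); WM=21

[0,7)=5 [7,14)=2 [14,21)=8 [21,28)=2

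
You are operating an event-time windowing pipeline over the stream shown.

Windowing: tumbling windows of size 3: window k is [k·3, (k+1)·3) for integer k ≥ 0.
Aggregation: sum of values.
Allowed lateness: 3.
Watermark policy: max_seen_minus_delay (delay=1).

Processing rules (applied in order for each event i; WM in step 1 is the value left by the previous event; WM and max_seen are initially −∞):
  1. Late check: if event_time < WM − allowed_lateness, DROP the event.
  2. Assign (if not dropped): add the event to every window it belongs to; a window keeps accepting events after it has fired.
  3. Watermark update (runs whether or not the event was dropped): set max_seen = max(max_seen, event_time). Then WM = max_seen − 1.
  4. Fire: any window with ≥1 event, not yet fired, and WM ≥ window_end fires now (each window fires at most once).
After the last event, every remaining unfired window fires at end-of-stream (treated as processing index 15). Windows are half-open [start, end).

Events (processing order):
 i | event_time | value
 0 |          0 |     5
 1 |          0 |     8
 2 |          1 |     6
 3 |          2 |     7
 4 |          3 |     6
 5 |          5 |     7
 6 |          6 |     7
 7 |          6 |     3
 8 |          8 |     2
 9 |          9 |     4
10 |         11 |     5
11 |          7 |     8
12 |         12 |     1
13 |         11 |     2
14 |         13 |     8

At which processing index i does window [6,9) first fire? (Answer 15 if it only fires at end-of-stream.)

10

i=0 t=0 v=5: → [0,3); WM=-1
i=1 t=0 v=8: → [0,3); WM=-1
i=2 t=1 v=6: → [0,3); WM=0
i=3 t=2 v=7: → [0,3); WM=1
i=4 t=3 v=6: → [3,6); WM=2
i=5 t=5 v=7: → [3,6); WM=4; [0,3) fires=26
i=6 t=6 v=7: → [6,9); WM=5
i=7 t=6 v=3: → [6,9); WM=5
i=8 t=8 v=2: → [6,9); WM=7; [3,6) fires=13
i=9 t=9 v=4: → [9,12); WM=8
i=10 t=11 v=5: → [9,12); WM=10; [6,9) fires=12
i=11 t=7 v=8: → [6,9); WM=10
i=12 t=12 v=1: → [12,15); WM=11
i=13 t=11 v=2: → [9,12); WM=11
i=14 t=13 v=8: → [12,15); WM=12; [9,12) fires=11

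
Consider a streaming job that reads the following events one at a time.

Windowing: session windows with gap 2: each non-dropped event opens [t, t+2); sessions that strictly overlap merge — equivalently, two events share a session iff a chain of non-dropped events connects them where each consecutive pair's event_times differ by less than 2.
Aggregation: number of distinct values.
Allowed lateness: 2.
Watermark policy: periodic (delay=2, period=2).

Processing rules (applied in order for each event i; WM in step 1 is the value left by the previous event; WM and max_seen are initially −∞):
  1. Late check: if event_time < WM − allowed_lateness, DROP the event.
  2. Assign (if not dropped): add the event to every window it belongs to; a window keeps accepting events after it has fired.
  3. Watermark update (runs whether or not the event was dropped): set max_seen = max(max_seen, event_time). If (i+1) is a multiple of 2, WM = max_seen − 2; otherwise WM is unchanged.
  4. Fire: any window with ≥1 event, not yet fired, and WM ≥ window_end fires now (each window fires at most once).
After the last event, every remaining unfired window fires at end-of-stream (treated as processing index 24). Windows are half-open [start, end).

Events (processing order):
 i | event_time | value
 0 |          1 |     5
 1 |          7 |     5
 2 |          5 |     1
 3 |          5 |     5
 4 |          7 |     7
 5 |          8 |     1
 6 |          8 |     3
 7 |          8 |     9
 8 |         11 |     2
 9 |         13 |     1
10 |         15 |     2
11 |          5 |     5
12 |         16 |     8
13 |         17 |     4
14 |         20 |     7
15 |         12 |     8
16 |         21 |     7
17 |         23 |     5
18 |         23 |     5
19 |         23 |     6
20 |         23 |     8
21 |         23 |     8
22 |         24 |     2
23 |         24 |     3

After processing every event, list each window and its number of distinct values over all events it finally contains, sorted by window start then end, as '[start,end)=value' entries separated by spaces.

i=0 t=1 v=5: → [1,3); WM=−∞
i=1 t=7 v=5: → [7,9); WM=5
i=2 t=5 v=1: → [5,7); WM=5
i=3 t=5 v=5: → [5,7); WM=5
i=4 t=7 v=7: → [7,9); WM=5
i=5 t=8 v=1: → [7,10); WM=6
i=6 t=8 v=3: → [7,10); WM=6
i=7 t=8 v=9: → [7,10); WM=6
i=8 t=11 v=2: → [11,13); WM=6
i=9 t=13 v=1: → [13,15); WM=11
i=10 t=15 v=2: → [15,17); WM=11
i=11 t=5 v=5: DROP (t<11-2); WM=13
i=12 t=16 v=8: → [15,18); WM=13
i=13 t=17 v=4: → [15,19); WM=15
i=14 t=20 v=7: → [20,22); WM=15
i=15 t=12 v=8: DROP (t<15-2); WM=18
i=16 t=21 v=7: → [20,23); WM=18
i=17 t=23 v=5: → [23,25); WM=21
i=18 t=23 v=5: → [23,25); WM=21
i=19 t=23 v=6: → [23,25); WM=21
i=20 t=23 v=8: → [23,25); WM=21
i=21 t=23 v=8: → [23,25); WM=21
i=22 t=24 v=2: → [23,26); WM=21
i=23 t=24 v=3: → [23,26); WM=22

[1,3)=1 [5,7)=2 [7,10)=5 [11,13)=1 [13,15)=1 [15,19)=3 [20,23)=1 [23,26)=5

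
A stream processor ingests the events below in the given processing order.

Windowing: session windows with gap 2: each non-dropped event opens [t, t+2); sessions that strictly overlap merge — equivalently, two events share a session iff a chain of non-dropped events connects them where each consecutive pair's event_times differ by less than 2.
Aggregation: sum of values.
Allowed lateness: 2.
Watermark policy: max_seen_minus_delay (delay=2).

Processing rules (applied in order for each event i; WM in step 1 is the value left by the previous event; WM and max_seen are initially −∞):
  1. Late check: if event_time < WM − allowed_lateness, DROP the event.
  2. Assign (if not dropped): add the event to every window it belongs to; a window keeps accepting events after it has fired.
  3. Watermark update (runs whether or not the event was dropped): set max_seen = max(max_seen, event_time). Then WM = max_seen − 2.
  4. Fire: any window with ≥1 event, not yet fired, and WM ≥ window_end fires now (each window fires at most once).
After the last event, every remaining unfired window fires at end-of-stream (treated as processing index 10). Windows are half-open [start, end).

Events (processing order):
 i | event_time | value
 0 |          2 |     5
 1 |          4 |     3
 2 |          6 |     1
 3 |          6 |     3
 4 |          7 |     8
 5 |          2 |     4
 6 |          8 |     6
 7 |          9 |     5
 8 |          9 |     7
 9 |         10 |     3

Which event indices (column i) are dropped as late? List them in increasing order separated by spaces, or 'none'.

5

i=0 t=2 v=5: → [2,4); WM=0
i=1 t=4 v=3: → [4,6); WM=2
i=2 t=6 v=1: → [6,8); WM=4
i=3 t=6 v=3: → [6,8); WM=4
i=4 t=7 v=8: → [6,9); WM=5
i=5 t=2 v=4: DROP (t<5-2); WM=5
i=6 t=8 v=6: → [6,10); WM=6
i=7 t=9 v=5: → [6,11); WM=7
i=8 t=9 v=7: → [6,11); WM=7
i=9 t=10 v=3: → [6,12); WM=8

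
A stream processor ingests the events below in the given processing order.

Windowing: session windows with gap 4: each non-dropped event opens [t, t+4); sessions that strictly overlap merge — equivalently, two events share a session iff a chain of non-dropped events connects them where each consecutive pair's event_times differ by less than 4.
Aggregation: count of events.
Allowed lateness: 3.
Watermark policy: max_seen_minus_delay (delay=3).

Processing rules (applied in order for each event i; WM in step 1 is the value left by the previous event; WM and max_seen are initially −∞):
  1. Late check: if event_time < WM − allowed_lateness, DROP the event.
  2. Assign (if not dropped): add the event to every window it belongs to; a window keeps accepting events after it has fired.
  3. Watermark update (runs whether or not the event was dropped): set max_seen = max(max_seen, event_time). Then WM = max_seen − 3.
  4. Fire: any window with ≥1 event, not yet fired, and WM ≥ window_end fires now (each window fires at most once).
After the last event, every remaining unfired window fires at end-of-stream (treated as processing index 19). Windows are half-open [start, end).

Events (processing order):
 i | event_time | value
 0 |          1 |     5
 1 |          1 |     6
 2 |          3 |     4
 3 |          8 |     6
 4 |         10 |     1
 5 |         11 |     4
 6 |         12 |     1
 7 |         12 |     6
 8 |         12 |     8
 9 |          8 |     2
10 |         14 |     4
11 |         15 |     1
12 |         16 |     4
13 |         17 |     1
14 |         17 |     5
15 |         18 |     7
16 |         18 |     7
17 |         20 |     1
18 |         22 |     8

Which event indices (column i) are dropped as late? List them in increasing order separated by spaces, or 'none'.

none

i=0 t=1 v=5: → [1,5); WM=-2
i=1 t=1 v=6: → [1,5); WM=-2
i=2 t=3 v=4: → [1,7); WM=0
i=3 t=8 v=6: → [8,12); WM=5
i=4 t=10 v=1: → [8,14); WM=7
i=5 t=11 v=4: → [8,15); WM=8
i=6 t=12 v=1: → [8,16); WM=9
i=7 t=12 v=6: → [8,16); WM=9
i=8 t=12 v=8: → [8,16); WM=9
i=9 t=8 v=2: → [8,16); WM=9
i=10 t=14 v=4: → [8,18); WM=11
i=11 t=15 v=1: → [8,19); WM=12
i=12 t=16 v=4: → [8,20); WM=13
i=13 t=17 v=1: → [8,21); WM=14
i=14 t=17 v=5: → [8,21); WM=14
i=15 t=18 v=7: → [8,22); WM=15
i=16 t=18 v=7: → [8,22); WM=15
i=17 t=20 v=1: → [8,24); WM=17
i=18 t=22 v=8: → [8,26); WM=19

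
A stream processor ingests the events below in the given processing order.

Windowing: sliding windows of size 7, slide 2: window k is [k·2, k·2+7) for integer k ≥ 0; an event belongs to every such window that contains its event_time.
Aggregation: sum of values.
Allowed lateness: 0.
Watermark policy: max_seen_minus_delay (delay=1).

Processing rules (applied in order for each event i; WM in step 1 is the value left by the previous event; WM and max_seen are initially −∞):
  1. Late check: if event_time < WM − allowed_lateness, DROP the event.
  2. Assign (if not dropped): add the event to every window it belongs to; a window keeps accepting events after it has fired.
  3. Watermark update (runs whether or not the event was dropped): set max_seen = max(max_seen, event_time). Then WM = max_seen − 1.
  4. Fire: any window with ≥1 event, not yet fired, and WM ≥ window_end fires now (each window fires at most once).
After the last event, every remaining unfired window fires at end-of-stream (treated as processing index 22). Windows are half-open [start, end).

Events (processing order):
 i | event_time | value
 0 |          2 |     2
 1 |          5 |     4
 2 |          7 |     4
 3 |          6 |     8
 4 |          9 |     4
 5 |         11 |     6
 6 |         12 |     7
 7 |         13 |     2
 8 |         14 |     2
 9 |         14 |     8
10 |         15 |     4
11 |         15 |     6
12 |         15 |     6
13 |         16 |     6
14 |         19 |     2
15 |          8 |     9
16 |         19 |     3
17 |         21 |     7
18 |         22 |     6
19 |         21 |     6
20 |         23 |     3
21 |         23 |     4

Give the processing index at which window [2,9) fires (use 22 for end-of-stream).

i=0 t=2 v=2: → [2,9),[0,7); WM=1
i=1 t=5 v=4: → [4,11),[2,9),[0,7); WM=4
i=2 t=7 v=4: → [6,13),[4,11),[2,9); WM=6
i=3 t=6 v=8: → [6,13),[4,11),[2,9),[0,7); WM=6
i=4 t=9 v=4: → [8,15),[6,13),[4,11); WM=8; [0,7) fires=14
i=5 t=11 v=6: → [10,17),[8,15),[6,13); WM=10; [2,9) fires=18
i=6 t=12 v=7: → [12,19),[10,17),[8,15),[6,13); WM=11; [4,11) fires=20
i=7 t=13 v=2: → [12,19),[10,17),[8,15); WM=12
i=8 t=14 v=2: → [14,21),[12,19),[10,17),[8,15); WM=13; [6,13) fires=29
i=9 t=14 v=8: → [14,21),[12,19),[10,17),[8,15); WM=13
i=10 t=15 v=4: → [14,21),[12,19),[10,17); WM=14
i=11 t=15 v=6: → [14,21),[12,19),[10,17); WM=14
i=12 t=15 v=6: → [14,21),[12,19),[10,17); WM=14
i=13 t=16 v=6: → [16,23),[14,21),[12,19),[10,17); WM=15; [8,15) fires=29
i=14 t=19 v=2: → [18,25),[16,23),[14,21); WM=18; [10,17) fires=47
i=15 t=8 v=9: DROP (t<18-0); WM=18
i=16 t=19 v=3: → [18,25),[16,23),[14,21); WM=18
i=17 t=21 v=7: → [20,27),[18,25),[16,23); WM=20; [12,19) fires=41
i=18 t=22 v=6: → [22,29),[20,27),[18,25),[16,23); WM=21; [14,21) fires=37
i=19 t=21 v=6: → [20,27),[18,25),[16,23); WM=21
i=20 t=23 v=3: → [22,29),[20,27),[18,25); WM=22
i=21 t=23 v=4: → [22,29),[20,27),[18,25); WM=22

5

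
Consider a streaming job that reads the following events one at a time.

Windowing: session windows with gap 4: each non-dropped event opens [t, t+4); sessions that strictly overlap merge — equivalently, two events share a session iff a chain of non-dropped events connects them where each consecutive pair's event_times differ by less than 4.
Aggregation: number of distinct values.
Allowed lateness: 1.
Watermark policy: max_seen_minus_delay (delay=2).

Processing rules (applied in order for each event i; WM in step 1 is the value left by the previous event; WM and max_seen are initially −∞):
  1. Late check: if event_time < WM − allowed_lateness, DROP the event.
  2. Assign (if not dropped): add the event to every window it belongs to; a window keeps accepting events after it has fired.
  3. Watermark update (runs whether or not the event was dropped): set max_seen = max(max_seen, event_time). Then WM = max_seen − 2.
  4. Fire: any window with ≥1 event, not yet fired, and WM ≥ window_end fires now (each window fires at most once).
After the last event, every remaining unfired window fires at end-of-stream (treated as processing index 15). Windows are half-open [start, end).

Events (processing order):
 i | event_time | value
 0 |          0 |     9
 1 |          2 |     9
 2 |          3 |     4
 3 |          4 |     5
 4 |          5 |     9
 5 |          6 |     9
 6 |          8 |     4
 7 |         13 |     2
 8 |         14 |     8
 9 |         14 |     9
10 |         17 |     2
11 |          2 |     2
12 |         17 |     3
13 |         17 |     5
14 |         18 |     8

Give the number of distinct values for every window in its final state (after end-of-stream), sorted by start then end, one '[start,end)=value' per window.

[0,12)=3 [13,22)=5

i=0 t=0 v=9: → [0,4); WM=-2
i=1 t=2 v=9: → [0,6); WM=0
i=2 t=3 v=4: → [0,7); WM=1
i=3 t=4 v=5: → [0,8); WM=2
i=4 t=5 v=9: → [0,9); WM=3
i=5 t=6 v=9: → [0,10); WM=4
i=6 t=8 v=4: → [0,12); WM=6
i=7 t=13 v=2: → [13,17); WM=11
i=8 t=14 v=8: → [13,18); WM=12
i=9 t=14 v=9: → [13,18); WM=12
i=10 t=17 v=2: → [13,21); WM=15
i=11 t=2 v=2: DROP (t<15-1); WM=15
i=12 t=17 v=3: → [13,21); WM=15
i=13 t=17 v=5: → [13,21); WM=15
i=14 t=18 v=8: → [13,22); WM=16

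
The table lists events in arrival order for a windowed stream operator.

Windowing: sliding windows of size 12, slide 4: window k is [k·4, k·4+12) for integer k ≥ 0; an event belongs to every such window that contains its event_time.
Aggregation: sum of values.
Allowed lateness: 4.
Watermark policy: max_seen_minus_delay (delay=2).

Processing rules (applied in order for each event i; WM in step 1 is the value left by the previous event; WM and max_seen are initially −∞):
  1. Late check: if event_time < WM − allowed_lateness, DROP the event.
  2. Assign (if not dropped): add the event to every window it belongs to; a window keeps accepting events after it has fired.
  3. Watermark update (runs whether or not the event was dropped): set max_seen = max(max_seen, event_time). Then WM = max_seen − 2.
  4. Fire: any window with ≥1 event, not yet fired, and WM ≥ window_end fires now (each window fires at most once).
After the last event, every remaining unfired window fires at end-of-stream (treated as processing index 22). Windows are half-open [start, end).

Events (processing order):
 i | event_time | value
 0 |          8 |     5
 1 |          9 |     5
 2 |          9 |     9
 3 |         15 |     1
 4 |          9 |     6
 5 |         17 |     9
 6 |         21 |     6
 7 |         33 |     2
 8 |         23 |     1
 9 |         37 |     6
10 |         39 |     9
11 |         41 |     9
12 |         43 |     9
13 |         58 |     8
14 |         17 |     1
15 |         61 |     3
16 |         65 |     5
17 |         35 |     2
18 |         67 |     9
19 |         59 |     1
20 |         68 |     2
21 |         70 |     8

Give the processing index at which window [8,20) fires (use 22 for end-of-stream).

7

i=0 t=8 v=5: → [8,20),[4,16),[0,12); WM=6
i=1 t=9 v=5: → [8,20),[4,16),[0,12); WM=7
i=2 t=9 v=9: → [8,20),[4,16),[0,12); WM=7
i=3 t=15 v=1: → [12,24),[8,20),[4,16); WM=13; [0,12) fires=19
i=4 t=9 v=6: → [8,20),[4,16),[0,12); WM=13
i=5 t=17 v=9: → [16,28),[12,24),[8,20); WM=15
i=6 t=21 v=6: → [20,32),[16,28),[12,24); WM=19; [4,16) fires=26
i=7 t=33 v=2: → [32,44),[28,40),[24,36); WM=31; [8,20) fires=35 [12,24) fires=16 [16,28) fires=15
i=8 t=23 v=1: DROP (t<31-4); WM=31
i=9 t=37 v=6: → [36,48),[32,44),[28,40); WM=35; [20,32) fires=6
i=10 t=39 v=9: → [36,48),[32,44),[28,40); WM=37; [24,36) fires=2
i=11 t=41 v=9: → [40,52),[36,48),[32,44); WM=39
i=12 t=43 v=9: → [40,52),[36,48),[32,44); WM=41; [28,40) fires=17
i=13 t=58 v=8: → [56,68),[52,64),[48,60); WM=56; [32,44) fires=35 [36,48) fires=33 [40,52) fires=18
i=14 t=17 v=1: DROP (t<56-4); WM=56
i=15 t=61 v=3: → [60,72),[56,68),[52,64); WM=59
i=16 t=65 v=5: → [64,76),[60,72),[56,68); WM=63; [48,60) fires=8
i=17 t=35 v=2: DROP (t<63-4); WM=63
i=18 t=67 v=9: → [64,76),[60,72),[56,68); WM=65; [52,64) fires=11
i=19 t=59 v=1: DROP (t<65-4); WM=65
i=20 t=68 v=2: → [68,80),[64,76),[60,72); WM=66
i=21 t=70 v=8: → [68,80),[64,76),[60,72); WM=68; [56,68) fires=25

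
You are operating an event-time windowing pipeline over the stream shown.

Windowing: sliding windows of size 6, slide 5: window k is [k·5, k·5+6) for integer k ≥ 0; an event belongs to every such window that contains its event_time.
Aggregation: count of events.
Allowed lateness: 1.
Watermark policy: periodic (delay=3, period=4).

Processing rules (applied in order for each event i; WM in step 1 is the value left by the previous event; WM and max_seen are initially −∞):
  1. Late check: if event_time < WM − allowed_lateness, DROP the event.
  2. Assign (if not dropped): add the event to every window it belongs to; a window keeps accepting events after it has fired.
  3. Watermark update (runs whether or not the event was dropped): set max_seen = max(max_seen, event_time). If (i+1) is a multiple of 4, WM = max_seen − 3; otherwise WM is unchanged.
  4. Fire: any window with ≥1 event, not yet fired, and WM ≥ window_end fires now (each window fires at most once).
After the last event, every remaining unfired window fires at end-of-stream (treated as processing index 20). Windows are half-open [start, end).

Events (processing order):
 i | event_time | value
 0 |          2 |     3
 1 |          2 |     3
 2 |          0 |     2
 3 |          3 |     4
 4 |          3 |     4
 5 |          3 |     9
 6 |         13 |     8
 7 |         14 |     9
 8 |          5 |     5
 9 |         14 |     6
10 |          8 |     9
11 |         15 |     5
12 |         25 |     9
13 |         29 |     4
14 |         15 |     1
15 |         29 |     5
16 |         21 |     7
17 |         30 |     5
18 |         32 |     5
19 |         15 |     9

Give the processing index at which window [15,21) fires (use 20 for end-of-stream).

15

i=0 t=2 v=3: → [0,6); WM=−∞
i=1 t=2 v=3: → [0,6); WM=−∞
i=2 t=0 v=2: → [0,6); WM=−∞
i=3 t=3 v=4: → [0,6); WM=0
i=4 t=3 v=4: → [0,6); WM=0
i=5 t=3 v=9: → [0,6); WM=0
i=6 t=13 v=8: → [10,16); WM=0
i=7 t=14 v=9: → [10,16); WM=11; [0,6) fires=6
i=8 t=5 v=5: DROP (t<11-1); WM=11
i=9 t=14 v=6: → [10,16); WM=11
i=10 t=8 v=9: DROP (t<11-1); WM=11
i=11 t=15 v=5: → [15,21),[10,16); WM=12
i=12 t=25 v=9: → [25,31),[20,26); WM=12
i=13 t=29 v=4: → [25,31); WM=12
i=14 t=15 v=1: → [15,21),[10,16); WM=12
i=15 t=29 v=5: → [25,31); WM=26; [10,16) fires=5 [15,21) fires=2 [20,26) fires=1
i=16 t=21 v=7: DROP (t<26-1); WM=26
i=17 t=30 v=5: → [30,36),[25,31); WM=26
i=18 t=32 v=5: → [30,36); WM=26
i=19 t=15 v=9: DROP (t<26-1); WM=29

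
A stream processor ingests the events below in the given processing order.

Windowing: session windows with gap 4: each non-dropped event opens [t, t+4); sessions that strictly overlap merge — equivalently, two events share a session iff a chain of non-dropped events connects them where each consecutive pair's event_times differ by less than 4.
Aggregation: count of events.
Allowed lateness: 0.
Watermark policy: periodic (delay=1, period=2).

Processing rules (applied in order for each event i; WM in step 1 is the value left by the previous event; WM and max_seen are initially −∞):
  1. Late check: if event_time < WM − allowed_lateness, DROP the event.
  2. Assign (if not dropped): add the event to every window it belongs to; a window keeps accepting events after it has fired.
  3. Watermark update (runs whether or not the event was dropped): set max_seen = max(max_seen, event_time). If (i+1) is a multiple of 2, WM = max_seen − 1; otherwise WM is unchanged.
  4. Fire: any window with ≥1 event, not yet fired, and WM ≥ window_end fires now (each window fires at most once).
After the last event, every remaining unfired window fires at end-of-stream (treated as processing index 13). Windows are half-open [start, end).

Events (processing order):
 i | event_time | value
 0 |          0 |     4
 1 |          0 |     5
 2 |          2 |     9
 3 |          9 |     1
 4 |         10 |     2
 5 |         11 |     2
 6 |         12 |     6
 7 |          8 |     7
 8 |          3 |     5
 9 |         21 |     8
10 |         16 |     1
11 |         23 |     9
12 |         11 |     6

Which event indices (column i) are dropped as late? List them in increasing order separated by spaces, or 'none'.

7 8 10 12

i=0 t=0 v=4: → [0,4); WM=−∞
i=1 t=0 v=5: → [0,4); WM=-1
i=2 t=2 v=9: → [0,6); WM=-1
i=3 t=9 v=1: → [9,13); WM=8
i=4 t=10 v=2: → [9,14); WM=8
i=5 t=11 v=2: → [9,15); WM=10
i=6 t=12 v=6: → [9,16); WM=10
i=7 t=8 v=7: DROP (t<10-0); WM=11
i=8 t=3 v=5: DROP (t<11-0); WM=11
i=9 t=21 v=8: → [21,25); WM=20
i=10 t=16 v=1: DROP (t<20-0); WM=20
i=11 t=23 v=9: → [21,27); WM=22
i=12 t=11 v=6: DROP (t<22-0); WM=22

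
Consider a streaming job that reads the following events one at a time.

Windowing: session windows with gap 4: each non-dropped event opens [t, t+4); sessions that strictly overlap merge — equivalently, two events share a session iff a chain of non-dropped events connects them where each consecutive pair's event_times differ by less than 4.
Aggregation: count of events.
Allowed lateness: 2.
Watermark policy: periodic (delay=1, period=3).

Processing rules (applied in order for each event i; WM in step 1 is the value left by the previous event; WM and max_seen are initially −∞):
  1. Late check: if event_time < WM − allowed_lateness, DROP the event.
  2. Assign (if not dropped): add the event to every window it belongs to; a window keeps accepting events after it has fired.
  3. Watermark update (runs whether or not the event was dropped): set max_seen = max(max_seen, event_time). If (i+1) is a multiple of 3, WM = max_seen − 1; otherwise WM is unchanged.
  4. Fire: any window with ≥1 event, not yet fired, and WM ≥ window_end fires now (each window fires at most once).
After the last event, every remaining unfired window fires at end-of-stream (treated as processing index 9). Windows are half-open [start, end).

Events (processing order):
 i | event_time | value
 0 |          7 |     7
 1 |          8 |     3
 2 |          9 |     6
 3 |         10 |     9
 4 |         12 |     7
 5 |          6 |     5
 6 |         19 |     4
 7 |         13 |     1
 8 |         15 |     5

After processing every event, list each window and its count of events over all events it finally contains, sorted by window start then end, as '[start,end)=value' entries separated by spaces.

i=0 t=7 v=7: → [7,11); WM=−∞
i=1 t=8 v=3: → [7,12); WM=−∞
i=2 t=9 v=6: → [7,13); WM=8
i=3 t=10 v=9: → [7,14); WM=8
i=4 t=12 v=7: → [7,16); WM=8
i=5 t=6 v=5: → [6,16); WM=11
i=6 t=19 v=4: → [19,23); WM=11
i=7 t=13 v=1: → [6,17); WM=11
i=8 t=15 v=5: → [6,19); WM=18

[6,19)=8 [19,23)=1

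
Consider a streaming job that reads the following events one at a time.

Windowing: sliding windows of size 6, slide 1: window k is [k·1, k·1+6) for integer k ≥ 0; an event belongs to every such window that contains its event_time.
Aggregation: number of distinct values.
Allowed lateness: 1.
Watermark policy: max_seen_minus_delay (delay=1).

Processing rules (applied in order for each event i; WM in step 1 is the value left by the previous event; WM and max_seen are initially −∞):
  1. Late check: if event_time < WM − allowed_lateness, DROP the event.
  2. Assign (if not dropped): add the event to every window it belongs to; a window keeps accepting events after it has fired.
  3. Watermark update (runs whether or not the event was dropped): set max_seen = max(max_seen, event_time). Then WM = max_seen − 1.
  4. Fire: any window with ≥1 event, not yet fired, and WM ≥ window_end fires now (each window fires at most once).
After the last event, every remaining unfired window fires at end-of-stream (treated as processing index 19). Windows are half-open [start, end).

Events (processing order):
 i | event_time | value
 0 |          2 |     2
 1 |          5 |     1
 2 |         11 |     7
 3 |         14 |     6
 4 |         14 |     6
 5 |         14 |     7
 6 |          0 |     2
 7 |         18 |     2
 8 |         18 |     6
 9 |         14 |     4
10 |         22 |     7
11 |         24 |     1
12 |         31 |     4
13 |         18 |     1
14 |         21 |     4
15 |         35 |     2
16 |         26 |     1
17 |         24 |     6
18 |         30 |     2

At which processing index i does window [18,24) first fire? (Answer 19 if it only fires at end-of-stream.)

12

i=0 t=2 v=2: → [2,8),[1,7),[0,6); WM=1
i=1 t=5 v=1: → [5,11),[4,10),[3,9),[2,8),[1,7),[0,6); WM=4
i=2 t=11 v=7: → [11,17),[10,16),[9,15),[8,14),[7,13),[6,12); WM=10; [0,6) fires=2 [1,7) fires=2 [2,8) fires=2 [3,9) fires=1 [4,10) fires=1
i=3 t=14 v=6: → [14,20),[13,19),[12,18),[11,17),[10,16),[9,15); WM=13; [5,11) fires=1 [6,12) fires=1 [7,13) fires=1
i=4 t=14 v=6: → [14,20),[13,19),[12,18),[11,17),[10,16),[9,15); WM=13
i=5 t=14 v=7: → [14,20),[13,19),[12,18),[11,17),[10,16),[9,15); WM=13
i=6 t=0 v=2: DROP (t<13-1); WM=13
i=7 t=18 v=2: → [18,24),[17,23),[16,22),[15,21),[14,20),[13,19); WM=17; [8,14) fires=1 [9,15) fires=2 [10,16) fires=2 [11,17) fires=2
i=8 t=18 v=6: → [18,24),[17,23),[16,22),[15,21),[14,20),[13,19); WM=17
i=9 t=14 v=4: DROP (t<17-1); WM=17
i=10 t=22 v=7: → [22,28),[21,27),[20,26),[19,25),[18,24),[17,23); WM=21; [12,18) fires=2 [13,19) fires=3 [14,20) fires=3 [15,21) fires=2
i=11 t=24 v=1: → [24,30),[23,29),[22,28),[21,27),[20,26),[19,25); WM=23; [16,22) fires=2 [17,23) fires=3
i=12 t=31 v=4: → [31,37),[30,36),[29,35),[28,34),[27,33),[26,32); WM=30; [18,24) fires=3 [19,25) fires=2 [20,26) fires=2 [21,27) fires=2 [22,28) fires=2 [23,29) fires=1 [24,30) fires=1
i=13 t=18 v=1: DROP (t<30-1); WM=30
i=14 t=21 v=4: DROP (t<30-1); WM=30
i=15 t=35 v=2: → [35,41),[34,40),[33,39),[32,38),[31,37),[30,36); WM=34; [26,32) fires=1 [27,33) fires=1 [28,34) fires=1
i=16 t=26 v=1: DROP (t<34-1); WM=34
i=17 t=24 v=6: DROP (t<34-1); WM=34
i=18 t=30 v=2: DROP (t<34-1); WM=34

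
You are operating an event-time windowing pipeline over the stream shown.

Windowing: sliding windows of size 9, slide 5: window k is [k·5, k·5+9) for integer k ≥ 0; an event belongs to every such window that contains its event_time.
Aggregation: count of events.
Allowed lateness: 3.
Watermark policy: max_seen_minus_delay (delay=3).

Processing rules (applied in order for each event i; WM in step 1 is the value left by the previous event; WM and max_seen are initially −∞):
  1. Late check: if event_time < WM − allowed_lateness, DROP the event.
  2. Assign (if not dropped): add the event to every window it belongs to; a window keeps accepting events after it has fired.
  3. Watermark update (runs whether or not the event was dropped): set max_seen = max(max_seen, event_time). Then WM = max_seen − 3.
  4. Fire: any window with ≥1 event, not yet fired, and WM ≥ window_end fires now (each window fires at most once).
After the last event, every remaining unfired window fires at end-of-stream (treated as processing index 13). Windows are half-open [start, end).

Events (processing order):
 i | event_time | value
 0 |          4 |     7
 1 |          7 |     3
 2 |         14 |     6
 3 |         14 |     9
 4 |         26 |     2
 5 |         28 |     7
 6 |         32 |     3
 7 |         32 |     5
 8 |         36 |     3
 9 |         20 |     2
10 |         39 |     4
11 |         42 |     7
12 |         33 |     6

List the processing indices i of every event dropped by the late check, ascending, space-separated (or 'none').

i=0 t=4 v=7: → [0,9); WM=1
i=1 t=7 v=3: → [5,14),[0,9); WM=4
i=2 t=14 v=6: → [10,19); WM=11; [0,9) fires=2
i=3 t=14 v=9: → [10,19); WM=11
i=4 t=26 v=2: → [25,34),[20,29); WM=23; [5,14) fires=1 [10,19) fires=2
i=5 t=28 v=7: → [25,34),[20,29); WM=25
i=6 t=32 v=3: → [30,39),[25,34); WM=29; [20,29) fires=2
i=7 t=32 v=5: → [30,39),[25,34); WM=29
i=8 t=36 v=3: → [35,44),[30,39); WM=33
i=9 t=20 v=2: DROP (t<33-3); WM=33
i=10 t=39 v=4: → [35,44); WM=36; [25,34) fires=4
i=11 t=42 v=7: → [40,49),[35,44); WM=39; [30,39) fires=3
i=12 t=33 v=6: DROP (t<39-3); WM=39

9 12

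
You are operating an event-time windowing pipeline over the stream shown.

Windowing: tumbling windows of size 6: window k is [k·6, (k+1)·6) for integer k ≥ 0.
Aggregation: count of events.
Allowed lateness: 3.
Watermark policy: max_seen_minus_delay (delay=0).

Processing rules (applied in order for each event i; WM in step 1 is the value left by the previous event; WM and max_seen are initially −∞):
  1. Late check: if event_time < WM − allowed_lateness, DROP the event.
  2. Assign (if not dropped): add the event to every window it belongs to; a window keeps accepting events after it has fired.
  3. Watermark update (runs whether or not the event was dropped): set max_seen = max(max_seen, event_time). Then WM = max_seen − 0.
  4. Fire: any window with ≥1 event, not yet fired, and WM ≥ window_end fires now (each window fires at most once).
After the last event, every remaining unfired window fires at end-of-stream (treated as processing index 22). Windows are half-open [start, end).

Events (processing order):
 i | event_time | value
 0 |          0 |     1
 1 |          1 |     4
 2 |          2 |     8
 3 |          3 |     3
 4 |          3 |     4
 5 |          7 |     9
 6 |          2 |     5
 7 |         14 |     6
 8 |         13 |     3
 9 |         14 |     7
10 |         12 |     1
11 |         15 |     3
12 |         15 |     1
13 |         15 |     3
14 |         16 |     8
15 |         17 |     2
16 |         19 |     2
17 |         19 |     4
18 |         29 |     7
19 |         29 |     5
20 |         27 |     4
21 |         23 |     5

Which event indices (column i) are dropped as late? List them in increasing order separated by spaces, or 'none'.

i=0 t=0 v=1: → [0,6); WM=0
i=1 t=1 v=4: → [0,6); WM=1
i=2 t=2 v=8: → [0,6); WM=2
i=3 t=3 v=3: → [0,6); WM=3
i=4 t=3 v=4: → [0,6); WM=3
i=5 t=7 v=9: → [6,12); WM=7; [0,6) fires=5
i=6 t=2 v=5: DROP (t<7-3); WM=7
i=7 t=14 v=6: → [12,18); WM=14; [6,12) fires=1
i=8 t=13 v=3: → [12,18); WM=14
i=9 t=14 v=7: → [12,18); WM=14
i=10 t=12 v=1: → [12,18); WM=14
i=11 t=15 v=3: → [12,18); WM=15
i=12 t=15 v=1: → [12,18); WM=15
i=13 t=15 v=3: → [12,18); WM=15
i=14 t=16 v=8: → [12,18); WM=16
i=15 t=17 v=2: → [12,18); WM=17
i=16 t=19 v=2: → [18,24); WM=19; [12,18) fires=9
i=17 t=19 v=4: → [18,24); WM=19
i=18 t=29 v=7: → [24,30); WM=29; [18,24) fires=2
i=19 t=29 v=5: → [24,30); WM=29
i=20 t=27 v=4: → [24,30); WM=29
i=21 t=23 v=5: DROP (t<29-3); WM=29

6 21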